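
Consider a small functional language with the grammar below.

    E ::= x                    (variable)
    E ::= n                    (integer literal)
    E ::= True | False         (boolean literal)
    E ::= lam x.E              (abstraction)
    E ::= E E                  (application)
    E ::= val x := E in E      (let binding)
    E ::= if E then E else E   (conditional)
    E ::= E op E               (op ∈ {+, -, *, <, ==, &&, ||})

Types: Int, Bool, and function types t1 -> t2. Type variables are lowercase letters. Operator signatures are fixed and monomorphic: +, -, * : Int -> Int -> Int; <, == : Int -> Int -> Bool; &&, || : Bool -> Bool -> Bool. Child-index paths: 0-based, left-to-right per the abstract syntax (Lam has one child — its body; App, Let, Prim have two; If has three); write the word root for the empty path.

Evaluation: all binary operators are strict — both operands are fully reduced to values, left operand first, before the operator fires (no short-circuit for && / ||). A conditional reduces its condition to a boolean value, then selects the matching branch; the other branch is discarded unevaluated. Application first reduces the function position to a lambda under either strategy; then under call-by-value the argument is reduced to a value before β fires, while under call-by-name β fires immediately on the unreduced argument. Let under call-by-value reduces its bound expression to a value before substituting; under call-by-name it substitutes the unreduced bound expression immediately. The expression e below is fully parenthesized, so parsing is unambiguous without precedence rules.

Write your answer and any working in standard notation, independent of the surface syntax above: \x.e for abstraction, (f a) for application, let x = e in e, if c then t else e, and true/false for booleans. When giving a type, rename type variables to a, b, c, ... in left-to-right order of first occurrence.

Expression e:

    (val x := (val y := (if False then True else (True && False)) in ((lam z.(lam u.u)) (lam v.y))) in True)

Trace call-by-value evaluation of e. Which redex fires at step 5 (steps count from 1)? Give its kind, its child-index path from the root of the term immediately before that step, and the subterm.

Derivation:
step 0: (let x = (let y = (if false then true else (true && false)) in ((\z.(\u.u)) (\v.y))) in true)
step 1: [if@0.0] (let x = (let y = (true && false) in ((\z.(\u.u)) (\v.y))) in true)
step 2: [delta@0.0] (let x = (let y = false in ((\z.(\u.u)) (\v.y))) in true)
step 3: [let@0] (let x = ((\z.(\u.u)) (\v.false)) in true)
step 4: [beta@0] (let x = (\u.u) in true)
step 5: [let@root] true

Answer: let at root : (let x = (\u.u) in true)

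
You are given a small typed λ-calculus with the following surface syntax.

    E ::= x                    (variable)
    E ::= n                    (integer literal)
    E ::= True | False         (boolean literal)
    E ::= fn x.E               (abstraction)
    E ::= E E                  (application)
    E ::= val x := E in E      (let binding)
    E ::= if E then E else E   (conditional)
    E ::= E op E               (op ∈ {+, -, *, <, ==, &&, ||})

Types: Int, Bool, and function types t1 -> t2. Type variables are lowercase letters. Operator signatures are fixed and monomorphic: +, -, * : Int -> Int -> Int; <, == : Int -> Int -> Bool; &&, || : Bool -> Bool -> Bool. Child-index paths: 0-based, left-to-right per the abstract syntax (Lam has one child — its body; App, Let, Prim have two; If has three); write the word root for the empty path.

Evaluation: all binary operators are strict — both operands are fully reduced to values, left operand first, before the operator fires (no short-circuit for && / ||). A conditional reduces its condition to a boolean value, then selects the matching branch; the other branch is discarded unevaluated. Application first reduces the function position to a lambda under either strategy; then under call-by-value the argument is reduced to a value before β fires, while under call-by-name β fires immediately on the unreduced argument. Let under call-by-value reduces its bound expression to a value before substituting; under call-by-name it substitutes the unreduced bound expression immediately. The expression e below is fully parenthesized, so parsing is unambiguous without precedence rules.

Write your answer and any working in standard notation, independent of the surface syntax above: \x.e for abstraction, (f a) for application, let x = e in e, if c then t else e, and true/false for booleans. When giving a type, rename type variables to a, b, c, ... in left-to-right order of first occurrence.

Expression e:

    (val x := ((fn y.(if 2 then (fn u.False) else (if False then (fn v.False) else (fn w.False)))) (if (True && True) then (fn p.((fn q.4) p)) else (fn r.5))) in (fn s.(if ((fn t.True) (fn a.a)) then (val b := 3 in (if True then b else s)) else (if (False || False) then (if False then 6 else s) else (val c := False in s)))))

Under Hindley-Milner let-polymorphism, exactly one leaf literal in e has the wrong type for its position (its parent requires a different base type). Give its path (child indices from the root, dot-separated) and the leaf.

Working:
  unify Int ~ Bool
  FAIL: mismatch Int ~ Bool

Answer: 0.0.0.0 : 2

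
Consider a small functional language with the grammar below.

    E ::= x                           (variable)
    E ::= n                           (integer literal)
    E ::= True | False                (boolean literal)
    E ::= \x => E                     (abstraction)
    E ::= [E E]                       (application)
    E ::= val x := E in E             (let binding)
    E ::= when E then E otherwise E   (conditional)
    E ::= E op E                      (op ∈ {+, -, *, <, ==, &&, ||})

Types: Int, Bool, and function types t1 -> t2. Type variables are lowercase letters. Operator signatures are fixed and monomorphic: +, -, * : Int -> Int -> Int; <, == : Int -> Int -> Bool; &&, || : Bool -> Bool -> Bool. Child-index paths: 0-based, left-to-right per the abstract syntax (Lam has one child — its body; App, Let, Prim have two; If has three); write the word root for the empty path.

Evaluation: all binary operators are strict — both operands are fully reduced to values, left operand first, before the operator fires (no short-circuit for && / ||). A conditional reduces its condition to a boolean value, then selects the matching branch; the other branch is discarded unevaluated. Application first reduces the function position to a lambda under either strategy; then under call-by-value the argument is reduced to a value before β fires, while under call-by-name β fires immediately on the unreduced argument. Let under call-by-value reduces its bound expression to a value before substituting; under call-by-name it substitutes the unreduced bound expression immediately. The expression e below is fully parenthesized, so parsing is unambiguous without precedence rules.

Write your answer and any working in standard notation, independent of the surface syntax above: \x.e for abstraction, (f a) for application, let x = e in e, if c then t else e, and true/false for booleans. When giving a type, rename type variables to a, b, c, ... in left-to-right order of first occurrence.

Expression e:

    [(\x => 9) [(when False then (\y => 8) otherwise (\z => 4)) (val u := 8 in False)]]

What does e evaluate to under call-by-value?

Answer: 9

Trace:
step 0: ((\x.9) ((if false then (\y.8) else (\z.4)) (let u = 8 in false)))
step 1: [if@1.0] ((\x.9) ((\z.4) (let u = 8 in false)))
step 2: [let@1.1] ((\x.9) ((\z.4) false))
step 3: [beta@1] ((\x.9) 4)
step 4: [beta@root] 9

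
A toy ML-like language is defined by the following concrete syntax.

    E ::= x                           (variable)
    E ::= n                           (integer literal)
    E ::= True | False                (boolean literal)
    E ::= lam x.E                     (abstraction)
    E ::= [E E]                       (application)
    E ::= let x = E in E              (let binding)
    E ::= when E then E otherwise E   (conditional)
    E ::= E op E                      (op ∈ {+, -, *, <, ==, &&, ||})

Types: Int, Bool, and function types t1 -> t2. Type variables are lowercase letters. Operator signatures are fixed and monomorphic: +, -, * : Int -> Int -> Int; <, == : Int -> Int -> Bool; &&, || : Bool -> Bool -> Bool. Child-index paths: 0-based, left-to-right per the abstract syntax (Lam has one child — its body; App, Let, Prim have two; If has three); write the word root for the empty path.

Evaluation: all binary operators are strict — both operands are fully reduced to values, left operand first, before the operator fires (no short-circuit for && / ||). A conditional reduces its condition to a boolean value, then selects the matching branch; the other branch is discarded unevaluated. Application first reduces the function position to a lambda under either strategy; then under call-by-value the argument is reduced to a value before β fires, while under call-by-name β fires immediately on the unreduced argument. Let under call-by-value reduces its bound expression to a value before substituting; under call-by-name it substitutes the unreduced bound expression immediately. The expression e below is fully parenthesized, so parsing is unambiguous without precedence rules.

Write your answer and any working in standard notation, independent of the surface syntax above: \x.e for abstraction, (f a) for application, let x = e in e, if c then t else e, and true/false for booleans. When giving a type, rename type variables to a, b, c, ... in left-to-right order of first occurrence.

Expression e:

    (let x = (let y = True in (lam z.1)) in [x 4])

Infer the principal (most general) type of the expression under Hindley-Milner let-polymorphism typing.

Trace:
let y : Bool
\z._ : a -> Int
let x : forall. a -> Int
x : b -> Int
  unify b -> Int ~ Int -> c
  unify b ~ Int
  unify Int ~ c
_ _ : Int

Answer: Int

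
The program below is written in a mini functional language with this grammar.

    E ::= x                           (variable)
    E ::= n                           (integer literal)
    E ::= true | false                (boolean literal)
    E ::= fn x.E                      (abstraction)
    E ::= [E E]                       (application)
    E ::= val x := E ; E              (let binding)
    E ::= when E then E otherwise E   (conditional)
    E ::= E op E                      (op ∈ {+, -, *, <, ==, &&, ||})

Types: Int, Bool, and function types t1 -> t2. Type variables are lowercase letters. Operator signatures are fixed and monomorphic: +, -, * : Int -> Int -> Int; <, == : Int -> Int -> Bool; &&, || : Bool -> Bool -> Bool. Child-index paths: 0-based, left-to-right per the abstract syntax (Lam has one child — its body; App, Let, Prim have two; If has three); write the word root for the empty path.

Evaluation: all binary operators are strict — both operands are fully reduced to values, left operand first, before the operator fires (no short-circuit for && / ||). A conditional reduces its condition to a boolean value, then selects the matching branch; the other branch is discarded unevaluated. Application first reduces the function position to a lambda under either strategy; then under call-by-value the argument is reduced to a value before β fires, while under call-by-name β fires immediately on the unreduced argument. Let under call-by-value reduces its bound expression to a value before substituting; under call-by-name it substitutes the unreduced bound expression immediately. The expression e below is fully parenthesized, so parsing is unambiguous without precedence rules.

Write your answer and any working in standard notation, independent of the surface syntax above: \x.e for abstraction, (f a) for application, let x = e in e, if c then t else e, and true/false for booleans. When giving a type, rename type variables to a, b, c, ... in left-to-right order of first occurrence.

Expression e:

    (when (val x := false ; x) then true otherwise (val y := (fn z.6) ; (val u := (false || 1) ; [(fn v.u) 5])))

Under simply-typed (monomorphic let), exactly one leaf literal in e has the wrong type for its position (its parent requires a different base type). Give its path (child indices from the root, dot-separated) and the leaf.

Derivation:
let x : Bool
x : Bool
  unify Bool ~ Bool
\z._ : a -> Int
let y : a -> Int
  unify Bool ~ Bool
  unify Int ~ Bool
  FAIL: mismatch Int ~ Bool

Answer: 2.1.0.1 : 1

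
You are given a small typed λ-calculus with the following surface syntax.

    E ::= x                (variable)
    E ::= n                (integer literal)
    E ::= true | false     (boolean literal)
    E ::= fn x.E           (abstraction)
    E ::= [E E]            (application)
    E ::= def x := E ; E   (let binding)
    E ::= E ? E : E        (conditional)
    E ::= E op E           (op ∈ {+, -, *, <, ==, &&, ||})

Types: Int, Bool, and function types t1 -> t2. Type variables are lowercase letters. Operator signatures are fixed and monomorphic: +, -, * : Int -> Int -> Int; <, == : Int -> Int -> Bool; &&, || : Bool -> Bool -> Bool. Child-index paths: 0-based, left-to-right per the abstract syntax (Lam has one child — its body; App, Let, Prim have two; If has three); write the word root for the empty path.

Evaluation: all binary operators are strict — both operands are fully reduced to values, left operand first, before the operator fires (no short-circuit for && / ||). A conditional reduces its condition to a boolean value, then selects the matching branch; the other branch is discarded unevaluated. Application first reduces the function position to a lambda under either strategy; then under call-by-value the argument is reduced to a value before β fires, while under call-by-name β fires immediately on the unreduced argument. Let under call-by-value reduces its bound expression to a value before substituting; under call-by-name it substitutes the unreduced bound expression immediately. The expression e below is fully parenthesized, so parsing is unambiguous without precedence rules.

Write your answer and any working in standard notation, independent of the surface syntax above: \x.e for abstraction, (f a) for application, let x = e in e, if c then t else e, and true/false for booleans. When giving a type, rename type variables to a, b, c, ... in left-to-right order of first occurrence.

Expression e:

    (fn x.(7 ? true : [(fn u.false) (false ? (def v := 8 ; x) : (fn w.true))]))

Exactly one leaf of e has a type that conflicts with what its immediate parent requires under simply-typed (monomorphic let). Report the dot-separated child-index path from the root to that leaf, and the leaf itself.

Derivation:
  unify Int ~ Bool
  FAIL: mismatch Int ~ Bool

Answer: 0.0 : 7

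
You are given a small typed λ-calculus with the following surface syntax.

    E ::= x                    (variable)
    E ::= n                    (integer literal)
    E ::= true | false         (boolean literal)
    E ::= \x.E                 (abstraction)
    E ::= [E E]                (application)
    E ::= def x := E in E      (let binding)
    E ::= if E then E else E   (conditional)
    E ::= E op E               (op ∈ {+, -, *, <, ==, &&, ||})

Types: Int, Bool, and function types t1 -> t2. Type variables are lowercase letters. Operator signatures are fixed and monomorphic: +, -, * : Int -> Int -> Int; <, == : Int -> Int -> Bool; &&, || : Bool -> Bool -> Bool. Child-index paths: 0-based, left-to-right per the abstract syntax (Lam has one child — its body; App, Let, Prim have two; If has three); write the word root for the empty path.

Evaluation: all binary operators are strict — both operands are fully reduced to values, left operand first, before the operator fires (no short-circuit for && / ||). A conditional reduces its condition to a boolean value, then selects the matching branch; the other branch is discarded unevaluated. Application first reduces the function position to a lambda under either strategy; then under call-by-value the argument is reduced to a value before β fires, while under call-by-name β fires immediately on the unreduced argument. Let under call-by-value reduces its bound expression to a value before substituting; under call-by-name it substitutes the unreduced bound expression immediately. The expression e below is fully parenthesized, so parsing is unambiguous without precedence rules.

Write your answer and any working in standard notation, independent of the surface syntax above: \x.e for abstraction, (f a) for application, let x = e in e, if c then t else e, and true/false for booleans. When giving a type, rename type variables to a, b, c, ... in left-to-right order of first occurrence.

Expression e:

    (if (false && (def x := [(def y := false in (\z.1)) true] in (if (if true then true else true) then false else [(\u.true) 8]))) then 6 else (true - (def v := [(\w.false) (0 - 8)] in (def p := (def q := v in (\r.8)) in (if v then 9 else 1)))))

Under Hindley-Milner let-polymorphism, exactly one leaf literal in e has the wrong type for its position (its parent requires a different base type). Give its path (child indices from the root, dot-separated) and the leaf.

Working:
  unify Bool ~ Bool
let y : Bool
\z._ : a -> Int
  unify a -> Int ~ Bool -> b
  unify a ~ Bool
  unify Int ~ b
_ _ : Int
let x : Int
  unify Bool ~ Bool
  unify Bool ~ Bool
  unify Bool ~ Bool
\u._ : c -> Bool
  unify c -> Bool ~ Int -> d
  unify c ~ Int
  unify Bool ~ d
_ _ : Bool
  unify Bool ~ Bool
  unify Bool ~ Bool
  unify Bool ~ Bool
  unify Bool ~ Int
  FAIL: mismatch Bool ~ Int

Answer: 2.0 : true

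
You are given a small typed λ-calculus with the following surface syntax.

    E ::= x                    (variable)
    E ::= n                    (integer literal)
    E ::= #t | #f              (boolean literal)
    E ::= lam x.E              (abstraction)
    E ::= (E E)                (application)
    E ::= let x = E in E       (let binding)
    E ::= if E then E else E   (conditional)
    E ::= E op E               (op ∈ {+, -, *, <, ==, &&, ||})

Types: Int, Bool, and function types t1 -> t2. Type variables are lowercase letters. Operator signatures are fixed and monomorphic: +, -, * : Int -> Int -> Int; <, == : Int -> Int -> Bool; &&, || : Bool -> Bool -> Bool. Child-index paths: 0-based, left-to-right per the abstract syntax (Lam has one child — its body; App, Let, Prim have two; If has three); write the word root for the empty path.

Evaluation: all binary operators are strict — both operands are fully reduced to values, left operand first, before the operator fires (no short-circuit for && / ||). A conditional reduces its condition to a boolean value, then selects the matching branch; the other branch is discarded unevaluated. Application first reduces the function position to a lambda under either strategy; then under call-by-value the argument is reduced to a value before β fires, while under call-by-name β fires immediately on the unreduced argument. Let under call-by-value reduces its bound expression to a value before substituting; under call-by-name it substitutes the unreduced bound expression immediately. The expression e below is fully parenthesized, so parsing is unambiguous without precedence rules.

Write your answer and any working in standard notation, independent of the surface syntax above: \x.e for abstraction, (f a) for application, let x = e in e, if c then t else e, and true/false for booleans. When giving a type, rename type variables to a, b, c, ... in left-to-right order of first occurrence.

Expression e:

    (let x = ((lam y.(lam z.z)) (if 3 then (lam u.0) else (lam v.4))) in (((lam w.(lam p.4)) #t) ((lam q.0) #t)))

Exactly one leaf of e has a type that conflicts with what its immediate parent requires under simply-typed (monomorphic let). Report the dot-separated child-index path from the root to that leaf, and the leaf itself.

Working:
z : b
\z._ : b -> b
\y._ : a -> b -> b
  unify Int ~ Bool
  FAIL: mismatch Int ~ Bool

Answer: 0.1.0 : 3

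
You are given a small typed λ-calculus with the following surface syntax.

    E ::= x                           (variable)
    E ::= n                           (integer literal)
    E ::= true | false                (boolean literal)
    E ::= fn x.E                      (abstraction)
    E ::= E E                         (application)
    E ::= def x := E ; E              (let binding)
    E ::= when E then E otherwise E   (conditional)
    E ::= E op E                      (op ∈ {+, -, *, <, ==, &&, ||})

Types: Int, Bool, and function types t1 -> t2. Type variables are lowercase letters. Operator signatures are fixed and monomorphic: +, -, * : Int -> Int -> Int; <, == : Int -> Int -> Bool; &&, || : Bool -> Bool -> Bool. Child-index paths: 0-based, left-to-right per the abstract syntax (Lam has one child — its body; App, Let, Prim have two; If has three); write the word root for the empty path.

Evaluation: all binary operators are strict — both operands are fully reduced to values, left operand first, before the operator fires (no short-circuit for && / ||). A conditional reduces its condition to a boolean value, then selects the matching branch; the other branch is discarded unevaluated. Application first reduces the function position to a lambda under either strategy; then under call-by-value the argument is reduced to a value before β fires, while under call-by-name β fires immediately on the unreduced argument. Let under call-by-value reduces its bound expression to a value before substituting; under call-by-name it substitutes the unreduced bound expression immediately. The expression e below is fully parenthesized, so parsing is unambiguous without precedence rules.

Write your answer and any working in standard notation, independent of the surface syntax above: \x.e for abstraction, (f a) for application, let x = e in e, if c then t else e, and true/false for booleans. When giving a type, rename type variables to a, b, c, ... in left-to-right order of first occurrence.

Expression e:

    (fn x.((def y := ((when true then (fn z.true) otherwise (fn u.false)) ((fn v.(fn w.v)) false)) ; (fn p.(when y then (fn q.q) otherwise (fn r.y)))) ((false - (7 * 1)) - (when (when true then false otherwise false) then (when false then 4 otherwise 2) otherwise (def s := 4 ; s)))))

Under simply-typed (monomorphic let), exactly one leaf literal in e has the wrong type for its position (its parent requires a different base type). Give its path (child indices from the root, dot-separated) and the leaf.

Answer: 0.1.0.0 : false

Derivation:
  unify Bool ~ Bool
\z._ : b -> Bool
\u._ : c -> Bool
  unify b -> Bool ~ c -> Bool
  unify b ~ c
  unify Bool ~ Bool
v : d
\w._ : e -> d
\v._ : d -> e -> d
  unify d -> e -> d ~ Bool -> f
  unify d ~ Bool
  unify e -> Bool ~ f
_ _ : e -> Bool
  unify c -> Bool ~ (e -> Bool) -> g
  unify c ~ e -> Bool
  unify Bool ~ g
_ _ : Bool
let y : Bool
y : Bool
  unify Bool ~ Bool
q : i
\q._ : i -> i
y : Bool
\r._ : j -> Bool
  unify i -> i ~ j -> Bool
  unify i ~ j
  unify j ~ Bool
\p._ : h -> Bool -> Bool
  unify Bool ~ Int
  FAIL: mismatch Bool ~ Int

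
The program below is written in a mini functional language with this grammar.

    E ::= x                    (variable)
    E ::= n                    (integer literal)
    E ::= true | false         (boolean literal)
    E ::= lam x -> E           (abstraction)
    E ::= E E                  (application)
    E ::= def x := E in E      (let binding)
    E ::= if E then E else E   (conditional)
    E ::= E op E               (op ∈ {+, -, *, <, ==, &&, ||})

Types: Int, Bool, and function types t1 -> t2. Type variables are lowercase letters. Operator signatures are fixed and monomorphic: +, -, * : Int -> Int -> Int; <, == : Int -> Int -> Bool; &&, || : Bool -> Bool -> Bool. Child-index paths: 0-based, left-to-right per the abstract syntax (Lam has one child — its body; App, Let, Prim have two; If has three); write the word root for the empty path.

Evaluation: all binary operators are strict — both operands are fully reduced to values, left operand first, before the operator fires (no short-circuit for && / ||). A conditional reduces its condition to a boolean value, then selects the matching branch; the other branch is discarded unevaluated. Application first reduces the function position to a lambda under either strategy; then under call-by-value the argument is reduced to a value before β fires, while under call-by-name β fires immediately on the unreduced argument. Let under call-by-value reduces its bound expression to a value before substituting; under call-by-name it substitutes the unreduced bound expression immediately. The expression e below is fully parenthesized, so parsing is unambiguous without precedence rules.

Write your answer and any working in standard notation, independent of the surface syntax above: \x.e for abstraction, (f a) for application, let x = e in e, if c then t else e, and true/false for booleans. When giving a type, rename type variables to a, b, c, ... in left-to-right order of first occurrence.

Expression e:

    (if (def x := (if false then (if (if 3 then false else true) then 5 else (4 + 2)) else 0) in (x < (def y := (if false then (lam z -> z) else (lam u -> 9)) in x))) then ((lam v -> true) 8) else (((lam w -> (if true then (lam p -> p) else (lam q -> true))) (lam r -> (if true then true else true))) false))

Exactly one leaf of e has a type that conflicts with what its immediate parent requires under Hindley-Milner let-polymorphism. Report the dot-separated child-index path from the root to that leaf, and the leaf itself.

Trace:
  unify Bool ~ Bool
  unify Int ~ Bool
  FAIL: mismatch Int ~ Bool

Answer: 0.0.1.0.0 : 3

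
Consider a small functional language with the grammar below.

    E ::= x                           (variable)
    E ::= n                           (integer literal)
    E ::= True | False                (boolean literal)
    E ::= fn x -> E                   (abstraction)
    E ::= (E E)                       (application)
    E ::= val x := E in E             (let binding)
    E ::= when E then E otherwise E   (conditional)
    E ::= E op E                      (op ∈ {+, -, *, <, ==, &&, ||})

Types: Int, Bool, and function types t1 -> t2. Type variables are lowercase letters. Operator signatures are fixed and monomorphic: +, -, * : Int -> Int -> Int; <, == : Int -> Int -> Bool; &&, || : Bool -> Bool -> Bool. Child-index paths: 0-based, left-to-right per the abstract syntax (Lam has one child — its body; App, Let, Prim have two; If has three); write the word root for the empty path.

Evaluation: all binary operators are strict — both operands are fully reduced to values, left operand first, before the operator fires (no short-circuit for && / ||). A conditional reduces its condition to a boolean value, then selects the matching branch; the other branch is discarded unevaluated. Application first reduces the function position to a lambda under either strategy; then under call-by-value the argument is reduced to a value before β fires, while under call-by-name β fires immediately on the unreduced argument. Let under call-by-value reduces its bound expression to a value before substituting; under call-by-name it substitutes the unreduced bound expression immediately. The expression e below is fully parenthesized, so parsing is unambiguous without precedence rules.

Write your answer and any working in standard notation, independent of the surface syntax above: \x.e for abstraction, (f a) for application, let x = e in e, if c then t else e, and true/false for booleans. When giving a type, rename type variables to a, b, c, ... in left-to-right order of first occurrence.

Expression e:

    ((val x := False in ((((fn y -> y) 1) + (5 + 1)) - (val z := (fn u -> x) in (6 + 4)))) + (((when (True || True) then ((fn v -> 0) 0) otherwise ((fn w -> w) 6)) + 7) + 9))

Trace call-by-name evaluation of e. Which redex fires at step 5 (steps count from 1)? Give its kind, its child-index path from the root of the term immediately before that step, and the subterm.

Derivation:
step 0: ((let x = false in ((((\y.y) 1) + (5 + 1)) - (let z = (\u.x) in (6 + 4)))) + (((if (true || true) then ((\v.0) 0) else ((\w.w) 6)) + 7) + 9))
step 1: [let@0] (((((\y.y) 1) + (5 + 1)) - (let z = (\u.false) in (6 + 4))) + (((if (true || true) then ((\v.0) 0) else ((\w.w) 6)) + 7) + 9))
step 2: [beta@0.0.0] (((1 + (5 + 1)) - (let z = (\u.false) in (6 + 4))) + (((if (true || true) then ((\v.0) 0) else ((\w.w) 6)) + 7) + 9))
step 3: [delta@0.0.1] (((1 + 6) - (let z = (\u.false) in (6 + 4))) + (((if (true || true) then ((\v.0) 0) else ((\w.w) 6)) + 7) + 9))
step 4: [delta@0.0] ((7 - (let z = (\u.false) in (6 + 4))) + (((if (true || true) then ((\v.0) 0) else ((\w.w) 6)) + 7) + 9))
step 5: [let@0.1] ((7 - (6 + 4)) + (((if (true || true) then ((\v.0) 0) else ((\w.w) 6)) + 7) + 9))

Answer: let at 0.1 : (let z = (\u.false) in (6 + 4))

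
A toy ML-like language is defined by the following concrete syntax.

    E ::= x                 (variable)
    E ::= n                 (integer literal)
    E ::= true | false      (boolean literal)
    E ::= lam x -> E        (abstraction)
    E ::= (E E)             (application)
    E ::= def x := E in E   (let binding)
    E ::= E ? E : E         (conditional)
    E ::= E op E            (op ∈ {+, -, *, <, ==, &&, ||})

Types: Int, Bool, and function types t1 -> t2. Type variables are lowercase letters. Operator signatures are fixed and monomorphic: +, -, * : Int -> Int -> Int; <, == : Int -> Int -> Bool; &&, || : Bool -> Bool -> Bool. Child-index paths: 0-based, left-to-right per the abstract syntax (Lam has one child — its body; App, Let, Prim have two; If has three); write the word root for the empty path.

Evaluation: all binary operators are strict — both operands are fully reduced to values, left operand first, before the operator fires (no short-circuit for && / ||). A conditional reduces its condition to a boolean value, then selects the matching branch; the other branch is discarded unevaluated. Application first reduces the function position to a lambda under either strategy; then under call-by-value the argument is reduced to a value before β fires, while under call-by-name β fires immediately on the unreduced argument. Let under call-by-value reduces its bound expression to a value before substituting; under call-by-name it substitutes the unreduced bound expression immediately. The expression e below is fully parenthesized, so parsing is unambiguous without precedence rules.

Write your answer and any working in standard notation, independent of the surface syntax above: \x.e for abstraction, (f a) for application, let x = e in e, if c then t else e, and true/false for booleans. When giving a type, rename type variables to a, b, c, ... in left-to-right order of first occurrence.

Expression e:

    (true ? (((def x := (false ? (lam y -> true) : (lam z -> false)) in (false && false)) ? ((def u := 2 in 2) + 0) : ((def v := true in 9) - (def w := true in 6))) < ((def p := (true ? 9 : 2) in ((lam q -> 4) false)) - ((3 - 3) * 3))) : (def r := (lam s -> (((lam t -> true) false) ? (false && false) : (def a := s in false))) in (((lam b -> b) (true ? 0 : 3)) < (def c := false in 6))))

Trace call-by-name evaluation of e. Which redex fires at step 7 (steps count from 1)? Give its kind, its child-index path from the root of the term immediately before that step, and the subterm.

Answer: delta at 0 : (9 - 6)

Working:
step 0: (if true then ((if (let x = (if false then (\y.true) else (\z.false)) in (false && false)) then ((let u = 2 in 2) + 0) else ((let v = true in 9) - (let w = true in 6))) < ((let p = (if true then 9 else 2) in ((\q.4) false)) - ((3 - 3) * 3))) else (let r = (\s.(if ((\t.true) false) then (false && false) else (let a = s in false))) in (((\b.b) (if true then 0 else 3)) < (let c = false in 6))))
step 1: [if@root] ((if (let x = (if false then (\y.true) else (\z.false)) in (false && false)) then ((let u = 2 in 2) + 0) else ((let v = true in 9) - (let w = true in 6))) < ((let p = (if true then 9 else 2) in ((\q.4) false)) - ((3 - 3) * 3)))
step 2: [let@0.0] ((if (false && false) then ((let u = 2 in 2) + 0) else ((let v = true in 9) - (let w = true in 6))) < ((let p = (if true then 9 else 2) in ((\q.4) false)) - ((3 - 3) * 3)))
step 3: [delta@0.0] ((if false then ((let u = 2 in 2) + 0) else ((let v = true in 9) - (let w = true in 6))) < ((let p = (if true then 9 else 2) in ((\q.4) false)) - ((3 - 3) * 3)))
step 4: [if@0] (((let v = true in 9) - (let w = true in 6)) < ((let p = (if true then 9 else 2) in ((\q.4) false)) - ((3 - 3) * 3)))
step 5: [let@0.0] ((9 - (let w = true in 6)) < ((let p = (if true then 9 else 2) in ((\q.4) false)) - ((3 - 3) * 3)))
step 6: [let@0.1] ((9 - 6) < ((let p = (if true then 9 else 2) in ((\q.4) false)) - ((3 - 3) * 3)))
step 7: [delta@0] (3 < ((let p = (if true then 9 else 2) in ((\q.4) false)) - ((3 - 3) * 3)))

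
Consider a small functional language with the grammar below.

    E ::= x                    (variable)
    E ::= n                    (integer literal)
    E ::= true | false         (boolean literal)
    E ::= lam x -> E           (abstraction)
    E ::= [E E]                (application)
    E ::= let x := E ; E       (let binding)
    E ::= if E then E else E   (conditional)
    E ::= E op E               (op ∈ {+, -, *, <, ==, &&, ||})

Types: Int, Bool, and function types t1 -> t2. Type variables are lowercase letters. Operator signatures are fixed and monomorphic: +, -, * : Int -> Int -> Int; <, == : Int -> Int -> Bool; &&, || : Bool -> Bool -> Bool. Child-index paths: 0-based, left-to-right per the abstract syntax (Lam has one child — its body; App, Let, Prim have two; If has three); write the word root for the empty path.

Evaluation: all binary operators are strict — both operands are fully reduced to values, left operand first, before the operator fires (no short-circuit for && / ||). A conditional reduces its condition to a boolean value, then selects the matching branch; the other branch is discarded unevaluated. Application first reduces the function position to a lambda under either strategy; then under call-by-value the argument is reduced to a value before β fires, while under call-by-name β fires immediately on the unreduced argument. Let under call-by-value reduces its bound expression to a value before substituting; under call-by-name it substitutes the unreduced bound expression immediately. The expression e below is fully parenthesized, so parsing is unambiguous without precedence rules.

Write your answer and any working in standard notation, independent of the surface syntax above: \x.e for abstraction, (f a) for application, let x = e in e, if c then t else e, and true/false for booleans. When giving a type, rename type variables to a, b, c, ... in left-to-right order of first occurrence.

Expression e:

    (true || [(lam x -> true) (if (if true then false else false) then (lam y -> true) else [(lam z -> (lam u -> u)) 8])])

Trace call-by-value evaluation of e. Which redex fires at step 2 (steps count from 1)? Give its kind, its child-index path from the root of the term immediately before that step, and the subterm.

Answer: if at 1.1 : (if false then (\y.true) else ((\z.(\u.u)) 8))

Derivation:
step 0: (true || ((\x.true) (if (if true then false else false) then (\y.true) else ((\z.(\u.u)) 8))))
step 1: [if@1.1.0] (true || ((\x.true) (if false then (\y.true) else ((\z.(\u.u)) 8))))
step 2: [if@1.1] (true || ((\x.true) ((\z.(\u.u)) 8)))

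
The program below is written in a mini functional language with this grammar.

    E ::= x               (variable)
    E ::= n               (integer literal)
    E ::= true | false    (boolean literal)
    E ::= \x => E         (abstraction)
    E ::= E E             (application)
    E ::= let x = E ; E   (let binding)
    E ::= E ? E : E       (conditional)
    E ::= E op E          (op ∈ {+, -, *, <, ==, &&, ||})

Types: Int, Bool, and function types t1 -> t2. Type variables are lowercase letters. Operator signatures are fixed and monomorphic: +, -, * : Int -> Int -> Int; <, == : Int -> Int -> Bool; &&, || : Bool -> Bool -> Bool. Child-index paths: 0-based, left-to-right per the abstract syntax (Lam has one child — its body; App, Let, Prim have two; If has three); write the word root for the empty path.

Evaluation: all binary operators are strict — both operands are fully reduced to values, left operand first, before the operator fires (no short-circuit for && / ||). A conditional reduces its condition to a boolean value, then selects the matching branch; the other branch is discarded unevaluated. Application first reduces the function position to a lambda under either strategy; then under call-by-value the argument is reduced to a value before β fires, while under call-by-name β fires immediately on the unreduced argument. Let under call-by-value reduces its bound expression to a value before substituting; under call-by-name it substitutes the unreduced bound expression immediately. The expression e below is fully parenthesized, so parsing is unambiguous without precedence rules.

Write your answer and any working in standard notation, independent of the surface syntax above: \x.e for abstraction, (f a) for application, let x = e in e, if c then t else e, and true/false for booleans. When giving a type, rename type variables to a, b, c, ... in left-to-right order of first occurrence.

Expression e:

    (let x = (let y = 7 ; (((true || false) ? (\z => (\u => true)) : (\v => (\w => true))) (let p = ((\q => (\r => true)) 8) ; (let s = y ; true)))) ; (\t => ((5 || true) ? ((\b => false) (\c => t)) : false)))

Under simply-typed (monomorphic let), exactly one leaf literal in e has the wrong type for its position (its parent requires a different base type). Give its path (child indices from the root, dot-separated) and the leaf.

Trace:
let y : Int
  unify Bool ~ Bool
  unify Bool ~ Bool
  unify Bool ~ Bool
\u._ : b -> Bool
\z._ : a -> b -> Bool
\w._ : d -> Bool
\v._ : c -> d -> Bool
  unify a -> b -> Bool ~ c -> d -> Bool
  unify a ~ c
  unify b -> Bool ~ d -> Bool
  unify b ~ d
  unify Bool ~ Bool
\r._ : f -> Bool
\q._ : e -> f -> Bool
  unify e -> f -> Bool ~ Int -> g
  unify e ~ Int
  unify f -> Bool ~ g
_ _ : f -> Bool
let p : f -> Bool
y : Int
let s : Int
  unify c -> d -> Bool ~ Bool -> h
  unify c ~ Bool
  unify d -> Bool ~ h
_ _ : d -> Bool
let x : d -> Bool
  unify Int ~ Bool
  FAIL: mismatch Int ~ Bool

Answer: 1.0.0.0 : 5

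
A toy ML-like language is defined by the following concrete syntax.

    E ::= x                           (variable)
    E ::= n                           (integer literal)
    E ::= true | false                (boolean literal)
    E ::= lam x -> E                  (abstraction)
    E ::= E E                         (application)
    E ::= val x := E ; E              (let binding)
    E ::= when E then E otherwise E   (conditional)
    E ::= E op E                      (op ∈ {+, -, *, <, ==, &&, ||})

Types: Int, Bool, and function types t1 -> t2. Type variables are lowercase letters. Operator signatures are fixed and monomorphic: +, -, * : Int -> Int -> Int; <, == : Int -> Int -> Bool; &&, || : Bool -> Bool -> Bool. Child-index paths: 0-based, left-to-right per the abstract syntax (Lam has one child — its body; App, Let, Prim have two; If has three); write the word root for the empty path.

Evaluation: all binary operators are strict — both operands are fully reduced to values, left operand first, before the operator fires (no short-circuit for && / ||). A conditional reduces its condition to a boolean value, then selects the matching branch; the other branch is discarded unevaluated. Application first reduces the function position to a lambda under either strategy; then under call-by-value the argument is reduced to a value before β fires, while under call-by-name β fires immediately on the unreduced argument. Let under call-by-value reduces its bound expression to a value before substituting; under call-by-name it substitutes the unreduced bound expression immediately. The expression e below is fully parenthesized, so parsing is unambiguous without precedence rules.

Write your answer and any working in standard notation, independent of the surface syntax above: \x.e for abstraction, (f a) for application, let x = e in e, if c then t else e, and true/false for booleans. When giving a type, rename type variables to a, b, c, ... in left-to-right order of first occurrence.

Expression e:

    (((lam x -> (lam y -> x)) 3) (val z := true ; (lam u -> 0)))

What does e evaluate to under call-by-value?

Answer: 3

Trace:
step 0: (((\x.(\y.x)) 3) (let z = true in (\u.0)))
step 1: [beta@0] ((\y.3) (let z = true in (\u.0)))
step 2: [let@1] ((\y.3) (\u.0))
step 3: [beta@root] 3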